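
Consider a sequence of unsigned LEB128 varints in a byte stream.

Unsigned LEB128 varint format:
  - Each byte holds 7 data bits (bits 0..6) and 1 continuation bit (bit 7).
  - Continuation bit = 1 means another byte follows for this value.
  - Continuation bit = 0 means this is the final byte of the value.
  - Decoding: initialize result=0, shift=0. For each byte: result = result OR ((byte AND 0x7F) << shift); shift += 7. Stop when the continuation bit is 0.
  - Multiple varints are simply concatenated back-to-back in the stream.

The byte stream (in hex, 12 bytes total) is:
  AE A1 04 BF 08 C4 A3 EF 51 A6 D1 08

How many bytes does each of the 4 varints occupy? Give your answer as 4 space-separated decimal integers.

Answer: 3 2 4 3

Derivation:
  byte[0]=0xAE cont=1 payload=0x2E=46: acc |= 46<<0 -> acc=46 shift=7
  byte[1]=0xA1 cont=1 payload=0x21=33: acc |= 33<<7 -> acc=4270 shift=14
  byte[2]=0x04 cont=0 payload=0x04=4: acc |= 4<<14 -> acc=69806 shift=21 [end]
Varint 1: bytes[0:3] = AE A1 04 -> value 69806 (3 byte(s))
  byte[3]=0xBF cont=1 payload=0x3F=63: acc |= 63<<0 -> acc=63 shift=7
  byte[4]=0x08 cont=0 payload=0x08=8: acc |= 8<<7 -> acc=1087 shift=14 [end]
Varint 2: bytes[3:5] = BF 08 -> value 1087 (2 byte(s))
  byte[5]=0xC4 cont=1 payload=0x44=68: acc |= 68<<0 -> acc=68 shift=7
  byte[6]=0xA3 cont=1 payload=0x23=35: acc |= 35<<7 -> acc=4548 shift=14
  byte[7]=0xEF cont=1 payload=0x6F=111: acc |= 111<<14 -> acc=1823172 shift=21
  byte[8]=0x51 cont=0 payload=0x51=81: acc |= 81<<21 -> acc=171692484 shift=28 [end]
Varint 3: bytes[5:9] = C4 A3 EF 51 -> value 171692484 (4 byte(s))
  byte[9]=0xA6 cont=1 payload=0x26=38: acc |= 38<<0 -> acc=38 shift=7
  byte[10]=0xD1 cont=1 payload=0x51=81: acc |= 81<<7 -> acc=10406 shift=14
  byte[11]=0x08 cont=0 payload=0x08=8: acc |= 8<<14 -> acc=141478 shift=21 [end]
Varint 4: bytes[9:12] = A6 D1 08 -> value 141478 (3 byte(s))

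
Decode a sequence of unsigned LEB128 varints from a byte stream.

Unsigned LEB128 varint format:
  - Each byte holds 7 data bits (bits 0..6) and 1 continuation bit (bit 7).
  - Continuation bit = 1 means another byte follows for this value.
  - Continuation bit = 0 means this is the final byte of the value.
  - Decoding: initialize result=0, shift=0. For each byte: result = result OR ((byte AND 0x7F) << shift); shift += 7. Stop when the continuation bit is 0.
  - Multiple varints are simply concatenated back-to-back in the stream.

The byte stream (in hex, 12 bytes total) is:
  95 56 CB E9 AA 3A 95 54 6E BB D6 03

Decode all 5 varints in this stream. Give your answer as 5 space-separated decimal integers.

Answer: 11029 122336459 10773 110 60219

Derivation:
  byte[0]=0x95 cont=1 payload=0x15=21: acc |= 21<<0 -> acc=21 shift=7
  byte[1]=0x56 cont=0 payload=0x56=86: acc |= 86<<7 -> acc=11029 shift=14 [end]
Varint 1: bytes[0:2] = 95 56 -> value 11029 (2 byte(s))
  byte[2]=0xCB cont=1 payload=0x4B=75: acc |= 75<<0 -> acc=75 shift=7
  byte[3]=0xE9 cont=1 payload=0x69=105: acc |= 105<<7 -> acc=13515 shift=14
  byte[4]=0xAA cont=1 payload=0x2A=42: acc |= 42<<14 -> acc=701643 shift=21
  byte[5]=0x3A cont=0 payload=0x3A=58: acc |= 58<<21 -> acc=122336459 shift=28 [end]
Varint 2: bytes[2:6] = CB E9 AA 3A -> value 122336459 (4 byte(s))
  byte[6]=0x95 cont=1 payload=0x15=21: acc |= 21<<0 -> acc=21 shift=7
  byte[7]=0x54 cont=0 payload=0x54=84: acc |= 84<<7 -> acc=10773 shift=14 [end]
Varint 3: bytes[6:8] = 95 54 -> value 10773 (2 byte(s))
  byte[8]=0x6E cont=0 payload=0x6E=110: acc |= 110<<0 -> acc=110 shift=7 [end]
Varint 4: bytes[8:9] = 6E -> value 110 (1 byte(s))
  byte[9]=0xBB cont=1 payload=0x3B=59: acc |= 59<<0 -> acc=59 shift=7
  byte[10]=0xD6 cont=1 payload=0x56=86: acc |= 86<<7 -> acc=11067 shift=14
  byte[11]=0x03 cont=0 payload=0x03=3: acc |= 3<<14 -> acc=60219 shift=21 [end]
Varint 5: bytes[9:12] = BB D6 03 -> value 60219 (3 byte(s))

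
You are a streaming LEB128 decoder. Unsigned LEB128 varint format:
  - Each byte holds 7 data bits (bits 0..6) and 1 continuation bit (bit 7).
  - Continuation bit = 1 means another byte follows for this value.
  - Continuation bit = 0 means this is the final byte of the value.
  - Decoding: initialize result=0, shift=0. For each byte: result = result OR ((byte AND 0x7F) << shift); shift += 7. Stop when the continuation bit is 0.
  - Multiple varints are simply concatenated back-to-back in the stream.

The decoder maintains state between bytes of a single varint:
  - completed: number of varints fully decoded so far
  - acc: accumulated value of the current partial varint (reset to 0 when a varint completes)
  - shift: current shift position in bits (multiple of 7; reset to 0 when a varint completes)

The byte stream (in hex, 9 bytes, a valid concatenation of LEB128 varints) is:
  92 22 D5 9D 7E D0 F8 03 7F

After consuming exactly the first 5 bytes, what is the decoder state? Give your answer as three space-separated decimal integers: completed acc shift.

Answer: 2 0 0

Derivation:
byte[0]=0x92 cont=1 payload=0x12: acc |= 18<<0 -> completed=0 acc=18 shift=7
byte[1]=0x22 cont=0 payload=0x22: varint #1 complete (value=4370); reset -> completed=1 acc=0 shift=0
byte[2]=0xD5 cont=1 payload=0x55: acc |= 85<<0 -> completed=1 acc=85 shift=7
byte[3]=0x9D cont=1 payload=0x1D: acc |= 29<<7 -> completed=1 acc=3797 shift=14
byte[4]=0x7E cont=0 payload=0x7E: varint #2 complete (value=2068181); reset -> completed=2 acc=0 shift=0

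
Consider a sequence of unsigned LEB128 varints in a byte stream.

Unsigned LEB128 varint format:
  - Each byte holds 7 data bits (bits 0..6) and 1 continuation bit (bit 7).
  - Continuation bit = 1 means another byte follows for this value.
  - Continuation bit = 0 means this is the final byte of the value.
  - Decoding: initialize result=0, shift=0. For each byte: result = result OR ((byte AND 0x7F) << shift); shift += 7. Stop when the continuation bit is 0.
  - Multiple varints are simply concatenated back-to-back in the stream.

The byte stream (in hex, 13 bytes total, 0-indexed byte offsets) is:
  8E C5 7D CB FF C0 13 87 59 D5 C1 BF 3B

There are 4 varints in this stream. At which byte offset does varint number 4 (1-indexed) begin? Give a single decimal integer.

Answer: 9

Derivation:
  byte[0]=0x8E cont=1 payload=0x0E=14: acc |= 14<<0 -> acc=14 shift=7
  byte[1]=0xC5 cont=1 payload=0x45=69: acc |= 69<<7 -> acc=8846 shift=14
  byte[2]=0x7D cont=0 payload=0x7D=125: acc |= 125<<14 -> acc=2056846 shift=21 [end]
Varint 1: bytes[0:3] = 8E C5 7D -> value 2056846 (3 byte(s))
  byte[3]=0xCB cont=1 payload=0x4B=75: acc |= 75<<0 -> acc=75 shift=7
  byte[4]=0xFF cont=1 payload=0x7F=127: acc |= 127<<7 -> acc=16331 shift=14
  byte[5]=0xC0 cont=1 payload=0x40=64: acc |= 64<<14 -> acc=1064907 shift=21
  byte[6]=0x13 cont=0 payload=0x13=19: acc |= 19<<21 -> acc=40910795 shift=28 [end]
Varint 2: bytes[3:7] = CB FF C0 13 -> value 40910795 (4 byte(s))
  byte[7]=0x87 cont=1 payload=0x07=7: acc |= 7<<0 -> acc=7 shift=7
  byte[8]=0x59 cont=0 payload=0x59=89: acc |= 89<<7 -> acc=11399 shift=14 [end]
Varint 3: bytes[7:9] = 87 59 -> value 11399 (2 byte(s))
  byte[9]=0xD5 cont=1 payload=0x55=85: acc |= 85<<0 -> acc=85 shift=7
  byte[10]=0xC1 cont=1 payload=0x41=65: acc |= 65<<7 -> acc=8405 shift=14
  byte[11]=0xBF cont=1 payload=0x3F=63: acc |= 63<<14 -> acc=1040597 shift=21
  byte[12]=0x3B cont=0 payload=0x3B=59: acc |= 59<<21 -> acc=124772565 shift=28 [end]
Varint 4: bytes[9:13] = D5 C1 BF 3B -> value 124772565 (4 byte(s))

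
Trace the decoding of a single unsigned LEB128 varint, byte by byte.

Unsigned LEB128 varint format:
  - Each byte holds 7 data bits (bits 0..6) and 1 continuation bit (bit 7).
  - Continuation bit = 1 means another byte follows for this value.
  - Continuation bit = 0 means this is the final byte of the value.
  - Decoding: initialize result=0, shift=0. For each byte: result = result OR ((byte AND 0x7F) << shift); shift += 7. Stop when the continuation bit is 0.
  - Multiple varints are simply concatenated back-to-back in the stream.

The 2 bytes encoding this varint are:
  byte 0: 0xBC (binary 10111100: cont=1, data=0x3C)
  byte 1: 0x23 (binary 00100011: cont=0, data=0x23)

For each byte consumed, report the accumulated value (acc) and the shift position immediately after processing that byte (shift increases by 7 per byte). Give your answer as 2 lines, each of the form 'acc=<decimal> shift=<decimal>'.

byte 0=0xBC: payload=0x3C=60, contrib = 60<<0 = 60; acc -> 60, shift -> 7
byte 1=0x23: payload=0x23=35, contrib = 35<<7 = 4480; acc -> 4540, shift -> 14

Answer: acc=60 shift=7
acc=4540 shift=14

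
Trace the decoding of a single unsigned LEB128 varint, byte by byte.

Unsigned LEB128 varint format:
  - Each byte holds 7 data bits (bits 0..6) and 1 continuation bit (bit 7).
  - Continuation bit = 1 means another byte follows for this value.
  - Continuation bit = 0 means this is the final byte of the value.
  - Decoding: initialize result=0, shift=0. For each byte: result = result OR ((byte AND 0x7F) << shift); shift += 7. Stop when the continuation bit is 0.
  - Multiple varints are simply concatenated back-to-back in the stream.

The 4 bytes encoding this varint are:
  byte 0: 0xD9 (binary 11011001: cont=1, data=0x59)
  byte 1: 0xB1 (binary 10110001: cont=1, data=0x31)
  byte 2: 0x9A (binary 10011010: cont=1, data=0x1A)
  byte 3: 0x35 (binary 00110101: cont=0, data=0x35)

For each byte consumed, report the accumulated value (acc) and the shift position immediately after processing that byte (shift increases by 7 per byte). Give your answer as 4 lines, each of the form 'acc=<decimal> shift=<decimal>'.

byte 0=0xD9: payload=0x59=89, contrib = 89<<0 = 89; acc -> 89, shift -> 7
byte 1=0xB1: payload=0x31=49, contrib = 49<<7 = 6272; acc -> 6361, shift -> 14
byte 2=0x9A: payload=0x1A=26, contrib = 26<<14 = 425984; acc -> 432345, shift -> 21
byte 3=0x35: payload=0x35=53, contrib = 53<<21 = 111149056; acc -> 111581401, shift -> 28

Answer: acc=89 shift=7
acc=6361 shift=14
acc=432345 shift=21
acc=111581401 shift=28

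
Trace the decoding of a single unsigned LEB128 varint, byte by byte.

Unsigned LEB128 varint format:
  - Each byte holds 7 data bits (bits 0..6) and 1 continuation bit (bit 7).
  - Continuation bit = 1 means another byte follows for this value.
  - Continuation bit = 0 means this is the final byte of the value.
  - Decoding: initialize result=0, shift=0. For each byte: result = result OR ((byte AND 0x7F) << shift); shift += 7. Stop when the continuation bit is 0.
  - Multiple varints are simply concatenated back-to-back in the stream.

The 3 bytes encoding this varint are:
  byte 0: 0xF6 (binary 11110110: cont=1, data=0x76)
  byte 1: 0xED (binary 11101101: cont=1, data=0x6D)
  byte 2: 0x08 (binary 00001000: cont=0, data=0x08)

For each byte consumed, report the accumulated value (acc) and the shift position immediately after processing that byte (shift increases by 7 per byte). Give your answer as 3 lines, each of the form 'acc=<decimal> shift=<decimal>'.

Answer: acc=118 shift=7
acc=14070 shift=14
acc=145142 shift=21

Derivation:
byte 0=0xF6: payload=0x76=118, contrib = 118<<0 = 118; acc -> 118, shift -> 7
byte 1=0xED: payload=0x6D=109, contrib = 109<<7 = 13952; acc -> 14070, shift -> 14
byte 2=0x08: payload=0x08=8, contrib = 8<<14 = 131072; acc -> 145142, shift -> 21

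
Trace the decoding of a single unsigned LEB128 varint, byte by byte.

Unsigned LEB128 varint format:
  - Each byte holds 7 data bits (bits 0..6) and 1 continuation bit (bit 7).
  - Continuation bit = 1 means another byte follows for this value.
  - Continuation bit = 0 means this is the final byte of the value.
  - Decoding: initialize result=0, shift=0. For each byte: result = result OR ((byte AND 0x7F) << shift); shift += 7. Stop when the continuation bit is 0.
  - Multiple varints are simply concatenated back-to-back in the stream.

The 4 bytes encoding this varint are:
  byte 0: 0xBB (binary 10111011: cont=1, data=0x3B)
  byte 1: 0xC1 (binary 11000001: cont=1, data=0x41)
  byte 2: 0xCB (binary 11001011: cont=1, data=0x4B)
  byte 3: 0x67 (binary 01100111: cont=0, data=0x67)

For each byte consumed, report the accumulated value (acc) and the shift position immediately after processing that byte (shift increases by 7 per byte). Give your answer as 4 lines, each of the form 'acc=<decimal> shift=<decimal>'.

byte 0=0xBB: payload=0x3B=59, contrib = 59<<0 = 59; acc -> 59, shift -> 7
byte 1=0xC1: payload=0x41=65, contrib = 65<<7 = 8320; acc -> 8379, shift -> 14
byte 2=0xCB: payload=0x4B=75, contrib = 75<<14 = 1228800; acc -> 1237179, shift -> 21
byte 3=0x67: payload=0x67=103, contrib = 103<<21 = 216006656; acc -> 217243835, shift -> 28

Answer: acc=59 shift=7
acc=8379 shift=14
acc=1237179 shift=21
acc=217243835 shift=28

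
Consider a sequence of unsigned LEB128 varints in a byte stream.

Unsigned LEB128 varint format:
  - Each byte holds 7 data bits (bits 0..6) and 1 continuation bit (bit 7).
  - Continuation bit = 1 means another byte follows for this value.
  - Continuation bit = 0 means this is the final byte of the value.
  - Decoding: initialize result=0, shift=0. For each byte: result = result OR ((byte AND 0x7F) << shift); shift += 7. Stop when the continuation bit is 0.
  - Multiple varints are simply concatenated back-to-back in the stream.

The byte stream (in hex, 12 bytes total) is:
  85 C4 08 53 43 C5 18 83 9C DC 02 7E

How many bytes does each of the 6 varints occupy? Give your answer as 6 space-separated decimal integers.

  byte[0]=0x85 cont=1 payload=0x05=5: acc |= 5<<0 -> acc=5 shift=7
  byte[1]=0xC4 cont=1 payload=0x44=68: acc |= 68<<7 -> acc=8709 shift=14
  byte[2]=0x08 cont=0 payload=0x08=8: acc |= 8<<14 -> acc=139781 shift=21 [end]
Varint 1: bytes[0:3] = 85 C4 08 -> value 139781 (3 byte(s))
  byte[3]=0x53 cont=0 payload=0x53=83: acc |= 83<<0 -> acc=83 shift=7 [end]
Varint 2: bytes[3:4] = 53 -> value 83 (1 byte(s))
  byte[4]=0x43 cont=0 payload=0x43=67: acc |= 67<<0 -> acc=67 shift=7 [end]
Varint 3: bytes[4:5] = 43 -> value 67 (1 byte(s))
  byte[5]=0xC5 cont=1 payload=0x45=69: acc |= 69<<0 -> acc=69 shift=7
  byte[6]=0x18 cont=0 payload=0x18=24: acc |= 24<<7 -> acc=3141 shift=14 [end]
Varint 4: bytes[5:7] = C5 18 -> value 3141 (2 byte(s))
  byte[7]=0x83 cont=1 payload=0x03=3: acc |= 3<<0 -> acc=3 shift=7
  byte[8]=0x9C cont=1 payload=0x1C=28: acc |= 28<<7 -> acc=3587 shift=14
  byte[9]=0xDC cont=1 payload=0x5C=92: acc |= 92<<14 -> acc=1510915 shift=21
  byte[10]=0x02 cont=0 payload=0x02=2: acc |= 2<<21 -> acc=5705219 shift=28 [end]
Varint 5: bytes[7:11] = 83 9C DC 02 -> value 5705219 (4 byte(s))
  byte[11]=0x7E cont=0 payload=0x7E=126: acc |= 126<<0 -> acc=126 shift=7 [end]
Varint 6: bytes[11:12] = 7E -> value 126 (1 byte(s))

Answer: 3 1 1 2 4 1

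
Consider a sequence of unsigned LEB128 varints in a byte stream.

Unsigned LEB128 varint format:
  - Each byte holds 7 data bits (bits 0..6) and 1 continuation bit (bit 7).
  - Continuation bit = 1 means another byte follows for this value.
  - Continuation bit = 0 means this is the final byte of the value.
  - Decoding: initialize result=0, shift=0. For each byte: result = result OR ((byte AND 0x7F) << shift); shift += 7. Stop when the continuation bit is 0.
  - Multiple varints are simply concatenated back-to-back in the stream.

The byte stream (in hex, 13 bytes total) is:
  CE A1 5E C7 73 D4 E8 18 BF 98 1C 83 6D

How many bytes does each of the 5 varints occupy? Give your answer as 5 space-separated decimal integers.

  byte[0]=0xCE cont=1 payload=0x4E=78: acc |= 78<<0 -> acc=78 shift=7
  byte[1]=0xA1 cont=1 payload=0x21=33: acc |= 33<<7 -> acc=4302 shift=14
  byte[2]=0x5E cont=0 payload=0x5E=94: acc |= 94<<14 -> acc=1544398 shift=21 [end]
Varint 1: bytes[0:3] = CE A1 5E -> value 1544398 (3 byte(s))
  byte[3]=0xC7 cont=1 payload=0x47=71: acc |= 71<<0 -> acc=71 shift=7
  byte[4]=0x73 cont=0 payload=0x73=115: acc |= 115<<7 -> acc=14791 shift=14 [end]
Varint 2: bytes[3:5] = C7 73 -> value 14791 (2 byte(s))
  byte[5]=0xD4 cont=1 payload=0x54=84: acc |= 84<<0 -> acc=84 shift=7
  byte[6]=0xE8 cont=1 payload=0x68=104: acc |= 104<<7 -> acc=13396 shift=14
  byte[7]=0x18 cont=0 payload=0x18=24: acc |= 24<<14 -> acc=406612 shift=21 [end]
Varint 3: bytes[5:8] = D4 E8 18 -> value 406612 (3 byte(s))
  byte[8]=0xBF cont=1 payload=0x3F=63: acc |= 63<<0 -> acc=63 shift=7
  byte[9]=0x98 cont=1 payload=0x18=24: acc |= 24<<7 -> acc=3135 shift=14
  byte[10]=0x1C cont=0 payload=0x1C=28: acc |= 28<<14 -> acc=461887 shift=21 [end]
Varint 4: bytes[8:11] = BF 98 1C -> value 461887 (3 byte(s))
  byte[11]=0x83 cont=1 payload=0x03=3: acc |= 3<<0 -> acc=3 shift=7
  byte[12]=0x6D cont=0 payload=0x6D=109: acc |= 109<<7 -> acc=13955 shift=14 [end]
Varint 5: bytes[11:13] = 83 6D -> value 13955 (2 byte(s))

Answer: 3 2 3 3 2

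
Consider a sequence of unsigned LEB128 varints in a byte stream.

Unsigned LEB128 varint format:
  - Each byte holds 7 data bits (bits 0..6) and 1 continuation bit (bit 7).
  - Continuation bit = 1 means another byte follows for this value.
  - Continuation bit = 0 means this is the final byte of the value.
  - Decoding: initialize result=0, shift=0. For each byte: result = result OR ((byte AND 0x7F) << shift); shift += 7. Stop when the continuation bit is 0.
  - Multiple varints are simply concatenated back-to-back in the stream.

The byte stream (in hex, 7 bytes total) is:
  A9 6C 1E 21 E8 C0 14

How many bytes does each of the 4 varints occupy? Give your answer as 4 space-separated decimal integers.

  byte[0]=0xA9 cont=1 payload=0x29=41: acc |= 41<<0 -> acc=41 shift=7
  byte[1]=0x6C cont=0 payload=0x6C=108: acc |= 108<<7 -> acc=13865 shift=14 [end]
Varint 1: bytes[0:2] = A9 6C -> value 13865 (2 byte(s))
  byte[2]=0x1E cont=0 payload=0x1E=30: acc |= 30<<0 -> acc=30 shift=7 [end]
Varint 2: bytes[2:3] = 1E -> value 30 (1 byte(s))
  byte[3]=0x21 cont=0 payload=0x21=33: acc |= 33<<0 -> acc=33 shift=7 [end]
Varint 3: bytes[3:4] = 21 -> value 33 (1 byte(s))
  byte[4]=0xE8 cont=1 payload=0x68=104: acc |= 104<<0 -> acc=104 shift=7
  byte[5]=0xC0 cont=1 payload=0x40=64: acc |= 64<<7 -> acc=8296 shift=14
  byte[6]=0x14 cont=0 payload=0x14=20: acc |= 20<<14 -> acc=335976 shift=21 [end]
Varint 4: bytes[4:7] = E8 C0 14 -> value 335976 (3 byte(s))

Answer: 2 1 1 3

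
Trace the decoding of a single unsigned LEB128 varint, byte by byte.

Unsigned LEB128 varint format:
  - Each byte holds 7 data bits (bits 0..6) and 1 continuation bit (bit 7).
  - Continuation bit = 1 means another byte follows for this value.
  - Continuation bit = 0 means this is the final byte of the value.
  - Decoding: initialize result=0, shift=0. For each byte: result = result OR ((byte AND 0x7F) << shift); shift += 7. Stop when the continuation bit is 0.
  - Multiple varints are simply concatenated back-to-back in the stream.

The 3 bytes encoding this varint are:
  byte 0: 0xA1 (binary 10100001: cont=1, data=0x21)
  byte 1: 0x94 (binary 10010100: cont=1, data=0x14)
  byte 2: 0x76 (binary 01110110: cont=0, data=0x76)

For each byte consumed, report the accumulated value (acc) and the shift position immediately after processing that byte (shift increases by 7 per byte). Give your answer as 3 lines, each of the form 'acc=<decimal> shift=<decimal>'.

Answer: acc=33 shift=7
acc=2593 shift=14
acc=1935905 shift=21

Derivation:
byte 0=0xA1: payload=0x21=33, contrib = 33<<0 = 33; acc -> 33, shift -> 7
byte 1=0x94: payload=0x14=20, contrib = 20<<7 = 2560; acc -> 2593, shift -> 14
byte 2=0x76: payload=0x76=118, contrib = 118<<14 = 1933312; acc -> 1935905, shift -> 21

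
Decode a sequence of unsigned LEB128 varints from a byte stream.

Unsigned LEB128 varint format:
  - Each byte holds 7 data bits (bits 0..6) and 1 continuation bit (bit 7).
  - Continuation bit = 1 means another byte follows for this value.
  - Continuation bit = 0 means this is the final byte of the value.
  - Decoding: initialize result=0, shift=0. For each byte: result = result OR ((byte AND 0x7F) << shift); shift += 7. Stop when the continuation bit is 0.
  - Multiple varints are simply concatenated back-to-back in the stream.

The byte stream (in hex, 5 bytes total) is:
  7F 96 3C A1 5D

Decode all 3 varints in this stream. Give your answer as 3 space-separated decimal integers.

  byte[0]=0x7F cont=0 payload=0x7F=127: acc |= 127<<0 -> acc=127 shift=7 [end]
Varint 1: bytes[0:1] = 7F -> value 127 (1 byte(s))
  byte[1]=0x96 cont=1 payload=0x16=22: acc |= 22<<0 -> acc=22 shift=7
  byte[2]=0x3C cont=0 payload=0x3C=60: acc |= 60<<7 -> acc=7702 shift=14 [end]
Varint 2: bytes[1:3] = 96 3C -> value 7702 (2 byte(s))
  byte[3]=0xA1 cont=1 payload=0x21=33: acc |= 33<<0 -> acc=33 shift=7
  byte[4]=0x5D cont=0 payload=0x5D=93: acc |= 93<<7 -> acc=11937 shift=14 [end]
Varint 3: bytes[3:5] = A1 5D -> value 11937 (2 byte(s))

Answer: 127 7702 11937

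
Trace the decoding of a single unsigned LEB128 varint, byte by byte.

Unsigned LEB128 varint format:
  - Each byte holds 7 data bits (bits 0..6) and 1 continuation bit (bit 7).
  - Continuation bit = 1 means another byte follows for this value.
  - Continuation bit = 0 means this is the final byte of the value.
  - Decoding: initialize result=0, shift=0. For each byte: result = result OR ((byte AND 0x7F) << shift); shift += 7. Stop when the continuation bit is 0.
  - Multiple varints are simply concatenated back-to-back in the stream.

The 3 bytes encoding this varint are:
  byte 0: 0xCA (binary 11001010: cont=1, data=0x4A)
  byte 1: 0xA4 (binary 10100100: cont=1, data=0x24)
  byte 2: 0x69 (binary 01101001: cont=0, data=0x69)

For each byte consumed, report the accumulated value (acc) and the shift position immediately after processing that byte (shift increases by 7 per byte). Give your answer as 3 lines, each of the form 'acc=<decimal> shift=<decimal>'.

byte 0=0xCA: payload=0x4A=74, contrib = 74<<0 = 74; acc -> 74, shift -> 7
byte 1=0xA4: payload=0x24=36, contrib = 36<<7 = 4608; acc -> 4682, shift -> 14
byte 2=0x69: payload=0x69=105, contrib = 105<<14 = 1720320; acc -> 1725002, shift -> 21

Answer: acc=74 shift=7
acc=4682 shift=14
acc=1725002 shift=21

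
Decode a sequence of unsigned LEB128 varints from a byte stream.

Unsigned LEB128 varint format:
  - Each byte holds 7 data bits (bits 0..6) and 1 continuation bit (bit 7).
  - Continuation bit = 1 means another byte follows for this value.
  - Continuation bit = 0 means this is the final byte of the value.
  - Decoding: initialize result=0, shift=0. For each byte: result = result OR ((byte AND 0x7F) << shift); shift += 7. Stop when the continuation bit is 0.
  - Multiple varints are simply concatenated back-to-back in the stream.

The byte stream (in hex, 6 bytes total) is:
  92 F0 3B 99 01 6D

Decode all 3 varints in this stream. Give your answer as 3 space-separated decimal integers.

Answer: 981010 153 109

Derivation:
  byte[0]=0x92 cont=1 payload=0x12=18: acc |= 18<<0 -> acc=18 shift=7
  byte[1]=0xF0 cont=1 payload=0x70=112: acc |= 112<<7 -> acc=14354 shift=14
  byte[2]=0x3B cont=0 payload=0x3B=59: acc |= 59<<14 -> acc=981010 shift=21 [end]
Varint 1: bytes[0:3] = 92 F0 3B -> value 981010 (3 byte(s))
  byte[3]=0x99 cont=1 payload=0x19=25: acc |= 25<<0 -> acc=25 shift=7
  byte[4]=0x01 cont=0 payload=0x01=1: acc |= 1<<7 -> acc=153 shift=14 [end]
Varint 2: bytes[3:5] = 99 01 -> value 153 (2 byte(s))
  byte[5]=0x6D cont=0 payload=0x6D=109: acc |= 109<<0 -> acc=109 shift=7 [end]
Varint 3: bytes[5:6] = 6D -> value 109 (1 byte(s))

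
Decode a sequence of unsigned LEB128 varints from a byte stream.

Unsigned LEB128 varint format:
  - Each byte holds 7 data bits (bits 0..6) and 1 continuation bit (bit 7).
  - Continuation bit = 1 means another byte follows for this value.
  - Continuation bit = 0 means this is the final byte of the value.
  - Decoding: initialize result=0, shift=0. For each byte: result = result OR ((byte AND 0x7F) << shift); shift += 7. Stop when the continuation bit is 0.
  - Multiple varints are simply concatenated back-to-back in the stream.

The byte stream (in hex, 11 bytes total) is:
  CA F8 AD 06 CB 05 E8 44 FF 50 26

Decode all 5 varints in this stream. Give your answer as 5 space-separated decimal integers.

  byte[0]=0xCA cont=1 payload=0x4A=74: acc |= 74<<0 -> acc=74 shift=7
  byte[1]=0xF8 cont=1 payload=0x78=120: acc |= 120<<7 -> acc=15434 shift=14
  byte[2]=0xAD cont=1 payload=0x2D=45: acc |= 45<<14 -> acc=752714 shift=21
  byte[3]=0x06 cont=0 payload=0x06=6: acc |= 6<<21 -> acc=13335626 shift=28 [end]
Varint 1: bytes[0:4] = CA F8 AD 06 -> value 13335626 (4 byte(s))
  byte[4]=0xCB cont=1 payload=0x4B=75: acc |= 75<<0 -> acc=75 shift=7
  byte[5]=0x05 cont=0 payload=0x05=5: acc |= 5<<7 -> acc=715 shift=14 [end]
Varint 2: bytes[4:6] = CB 05 -> value 715 (2 byte(s))
  byte[6]=0xE8 cont=1 payload=0x68=104: acc |= 104<<0 -> acc=104 shift=7
  byte[7]=0x44 cont=0 payload=0x44=68: acc |= 68<<7 -> acc=8808 shift=14 [end]
Varint 3: bytes[6:8] = E8 44 -> value 8808 (2 byte(s))
  byte[8]=0xFF cont=1 payload=0x7F=127: acc |= 127<<0 -> acc=127 shift=7
  byte[9]=0x50 cont=0 payload=0x50=80: acc |= 80<<7 -> acc=10367 shift=14 [end]
Varint 4: bytes[8:10] = FF 50 -> value 10367 (2 byte(s))
  byte[10]=0x26 cont=0 payload=0x26=38: acc |= 38<<0 -> acc=38 shift=7 [end]
Varint 5: bytes[10:11] = 26 -> value 38 (1 byte(s))

Answer: 13335626 715 8808 10367 38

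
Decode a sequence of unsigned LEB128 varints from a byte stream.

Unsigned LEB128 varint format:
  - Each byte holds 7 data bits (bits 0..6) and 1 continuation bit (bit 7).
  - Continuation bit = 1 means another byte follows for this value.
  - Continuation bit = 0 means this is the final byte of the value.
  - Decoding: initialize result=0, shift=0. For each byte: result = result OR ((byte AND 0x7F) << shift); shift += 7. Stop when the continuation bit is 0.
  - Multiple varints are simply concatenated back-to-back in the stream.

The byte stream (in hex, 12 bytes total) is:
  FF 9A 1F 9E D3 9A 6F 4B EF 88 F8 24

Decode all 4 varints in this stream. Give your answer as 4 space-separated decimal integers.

Answer: 511359 233220510 75 77464687

Derivation:
  byte[0]=0xFF cont=1 payload=0x7F=127: acc |= 127<<0 -> acc=127 shift=7
  byte[1]=0x9A cont=1 payload=0x1A=26: acc |= 26<<7 -> acc=3455 shift=14
  byte[2]=0x1F cont=0 payload=0x1F=31: acc |= 31<<14 -> acc=511359 shift=21 [end]
Varint 1: bytes[0:3] = FF 9A 1F -> value 511359 (3 byte(s))
  byte[3]=0x9E cont=1 payload=0x1E=30: acc |= 30<<0 -> acc=30 shift=7
  byte[4]=0xD3 cont=1 payload=0x53=83: acc |= 83<<7 -> acc=10654 shift=14
  byte[5]=0x9A cont=1 payload=0x1A=26: acc |= 26<<14 -> acc=436638 shift=21
  byte[6]=0x6F cont=0 payload=0x6F=111: acc |= 111<<21 -> acc=233220510 shift=28 [end]
Varint 2: bytes[3:7] = 9E D3 9A 6F -> value 233220510 (4 byte(s))
  byte[7]=0x4B cont=0 payload=0x4B=75: acc |= 75<<0 -> acc=75 shift=7 [end]
Varint 3: bytes[7:8] = 4B -> value 75 (1 byte(s))
  byte[8]=0xEF cont=1 payload=0x6F=111: acc |= 111<<0 -> acc=111 shift=7
  byte[9]=0x88 cont=1 payload=0x08=8: acc |= 8<<7 -> acc=1135 shift=14
  byte[10]=0xF8 cont=1 payload=0x78=120: acc |= 120<<14 -> acc=1967215 shift=21
  byte[11]=0x24 cont=0 payload=0x24=36: acc |= 36<<21 -> acc=77464687 shift=28 [end]
Varint 4: bytes[8:12] = EF 88 F8 24 -> value 77464687 (4 byte(s))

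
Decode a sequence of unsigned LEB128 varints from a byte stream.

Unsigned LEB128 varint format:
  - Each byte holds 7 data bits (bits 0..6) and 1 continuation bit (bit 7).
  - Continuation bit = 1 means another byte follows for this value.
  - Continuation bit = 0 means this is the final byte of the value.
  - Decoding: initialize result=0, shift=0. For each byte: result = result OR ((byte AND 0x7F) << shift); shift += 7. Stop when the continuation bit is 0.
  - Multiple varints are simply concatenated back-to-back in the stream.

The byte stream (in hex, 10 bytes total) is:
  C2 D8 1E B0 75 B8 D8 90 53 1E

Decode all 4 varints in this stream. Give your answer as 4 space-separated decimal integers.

  byte[0]=0xC2 cont=1 payload=0x42=66: acc |= 66<<0 -> acc=66 shift=7
  byte[1]=0xD8 cont=1 payload=0x58=88: acc |= 88<<7 -> acc=11330 shift=14
  byte[2]=0x1E cont=0 payload=0x1E=30: acc |= 30<<14 -> acc=502850 shift=21 [end]
Varint 1: bytes[0:3] = C2 D8 1E -> value 502850 (3 byte(s))
  byte[3]=0xB0 cont=1 payload=0x30=48: acc |= 48<<0 -> acc=48 shift=7
  byte[4]=0x75 cont=0 payload=0x75=117: acc |= 117<<7 -> acc=15024 shift=14 [end]
Varint 2: bytes[3:5] = B0 75 -> value 15024 (2 byte(s))
  byte[5]=0xB8 cont=1 payload=0x38=56: acc |= 56<<0 -> acc=56 shift=7
  byte[6]=0xD8 cont=1 payload=0x58=88: acc |= 88<<7 -> acc=11320 shift=14
  byte[7]=0x90 cont=1 payload=0x10=16: acc |= 16<<14 -> acc=273464 shift=21
  byte[8]=0x53 cont=0 payload=0x53=83: acc |= 83<<21 -> acc=174337080 shift=28 [end]
Varint 3: bytes[5:9] = B8 D8 90 53 -> value 174337080 (4 byte(s))
  byte[9]=0x1E cont=0 payload=0x1E=30: acc |= 30<<0 -> acc=30 shift=7 [end]
Varint 4: bytes[9:10] = 1E -> value 30 (1 byte(s))

Answer: 502850 15024 174337080 30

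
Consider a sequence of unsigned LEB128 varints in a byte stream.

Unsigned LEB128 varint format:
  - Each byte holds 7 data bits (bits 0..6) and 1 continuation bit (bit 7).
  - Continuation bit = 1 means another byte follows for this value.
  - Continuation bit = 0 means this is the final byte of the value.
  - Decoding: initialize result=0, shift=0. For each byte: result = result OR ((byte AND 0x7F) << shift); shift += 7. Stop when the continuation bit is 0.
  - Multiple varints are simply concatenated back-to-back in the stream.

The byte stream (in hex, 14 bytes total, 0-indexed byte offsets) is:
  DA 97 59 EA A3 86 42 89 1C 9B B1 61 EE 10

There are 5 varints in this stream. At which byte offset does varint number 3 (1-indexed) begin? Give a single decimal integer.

Answer: 7

Derivation:
  byte[0]=0xDA cont=1 payload=0x5A=90: acc |= 90<<0 -> acc=90 shift=7
  byte[1]=0x97 cont=1 payload=0x17=23: acc |= 23<<7 -> acc=3034 shift=14
  byte[2]=0x59 cont=0 payload=0x59=89: acc |= 89<<14 -> acc=1461210 shift=21 [end]
Varint 1: bytes[0:3] = DA 97 59 -> value 1461210 (3 byte(s))
  byte[3]=0xEA cont=1 payload=0x6A=106: acc |= 106<<0 -> acc=106 shift=7
  byte[4]=0xA3 cont=1 payload=0x23=35: acc |= 35<<7 -> acc=4586 shift=14
  byte[5]=0x86 cont=1 payload=0x06=6: acc |= 6<<14 -> acc=102890 shift=21
  byte[6]=0x42 cont=0 payload=0x42=66: acc |= 66<<21 -> acc=138514922 shift=28 [end]
Varint 2: bytes[3:7] = EA A3 86 42 -> value 138514922 (4 byte(s))
  byte[7]=0x89 cont=1 payload=0x09=9: acc |= 9<<0 -> acc=9 shift=7
  byte[8]=0x1C cont=0 payload=0x1C=28: acc |= 28<<7 -> acc=3593 shift=14 [end]
Varint 3: bytes[7:9] = 89 1C -> value 3593 (2 byte(s))
  byte[9]=0x9B cont=1 payload=0x1B=27: acc |= 27<<0 -> acc=27 shift=7
  byte[10]=0xB1 cont=1 payload=0x31=49: acc |= 49<<7 -> acc=6299 shift=14
  byte[11]=0x61 cont=0 payload=0x61=97: acc |= 97<<14 -> acc=1595547 shift=21 [end]
Varint 4: bytes[9:12] = 9B B1 61 -> value 1595547 (3 byte(s))
  byte[12]=0xEE cont=1 payload=0x6E=110: acc |= 110<<0 -> acc=110 shift=7
  byte[13]=0x10 cont=0 payload=0x10=16: acc |= 16<<7 -> acc=2158 shift=14 [end]
Varint 5: bytes[12:14] = EE 10 -> value 2158 (2 byte(s))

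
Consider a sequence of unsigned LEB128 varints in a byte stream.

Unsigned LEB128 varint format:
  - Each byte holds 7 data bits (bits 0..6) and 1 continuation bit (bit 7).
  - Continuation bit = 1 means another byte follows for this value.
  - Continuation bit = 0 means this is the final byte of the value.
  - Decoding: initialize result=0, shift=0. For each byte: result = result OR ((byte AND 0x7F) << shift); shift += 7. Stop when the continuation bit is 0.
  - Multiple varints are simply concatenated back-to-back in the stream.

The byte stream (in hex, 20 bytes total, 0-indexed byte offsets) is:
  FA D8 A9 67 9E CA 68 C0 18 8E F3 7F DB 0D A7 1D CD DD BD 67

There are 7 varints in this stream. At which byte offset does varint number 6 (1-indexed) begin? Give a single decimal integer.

Answer: 14

Derivation:
  byte[0]=0xFA cont=1 payload=0x7A=122: acc |= 122<<0 -> acc=122 shift=7
  byte[1]=0xD8 cont=1 payload=0x58=88: acc |= 88<<7 -> acc=11386 shift=14
  byte[2]=0xA9 cont=1 payload=0x29=41: acc |= 41<<14 -> acc=683130 shift=21
  byte[3]=0x67 cont=0 payload=0x67=103: acc |= 103<<21 -> acc=216689786 shift=28 [end]
Varint 1: bytes[0:4] = FA D8 A9 67 -> value 216689786 (4 byte(s))
  byte[4]=0x9E cont=1 payload=0x1E=30: acc |= 30<<0 -> acc=30 shift=7
  byte[5]=0xCA cont=1 payload=0x4A=74: acc |= 74<<7 -> acc=9502 shift=14
  byte[6]=0x68 cont=0 payload=0x68=104: acc |= 104<<14 -> acc=1713438 shift=21 [end]
Varint 2: bytes[4:7] = 9E CA 68 -> value 1713438 (3 byte(s))
  byte[7]=0xC0 cont=1 payload=0x40=64: acc |= 64<<0 -> acc=64 shift=7
  byte[8]=0x18 cont=0 payload=0x18=24: acc |= 24<<7 -> acc=3136 shift=14 [end]
Varint 3: bytes[7:9] = C0 18 -> value 3136 (2 byte(s))
  byte[9]=0x8E cont=1 payload=0x0E=14: acc |= 14<<0 -> acc=14 shift=7
  byte[10]=0xF3 cont=1 payload=0x73=115: acc |= 115<<7 -> acc=14734 shift=14
  byte[11]=0x7F cont=0 payload=0x7F=127: acc |= 127<<14 -> acc=2095502 shift=21 [end]
Varint 4: bytes[9:12] = 8E F3 7F -> value 2095502 (3 byte(s))
  byte[12]=0xDB cont=1 payload=0x5B=91: acc |= 91<<0 -> acc=91 shift=7
  byte[13]=0x0D cont=0 payload=0x0D=13: acc |= 13<<7 -> acc=1755 shift=14 [end]
Varint 5: bytes[12:14] = DB 0D -> value 1755 (2 byte(s))
  byte[14]=0xA7 cont=1 payload=0x27=39: acc |= 39<<0 -> acc=39 shift=7
  byte[15]=0x1D cont=0 payload=0x1D=29: acc |= 29<<7 -> acc=3751 shift=14 [end]
Varint 6: bytes[14:16] = A7 1D -> value 3751 (2 byte(s))
  byte[16]=0xCD cont=1 payload=0x4D=77: acc |= 77<<0 -> acc=77 shift=7
  byte[17]=0xDD cont=1 payload=0x5D=93: acc |= 93<<7 -> acc=11981 shift=14
  byte[18]=0xBD cont=1 payload=0x3D=61: acc |= 61<<14 -> acc=1011405 shift=21
  byte[19]=0x67 cont=0 payload=0x67=103: acc |= 103<<21 -> acc=217018061 shift=28 [end]
Varint 7: bytes[16:20] = CD DD BD 67 -> value 217018061 (4 byte(s))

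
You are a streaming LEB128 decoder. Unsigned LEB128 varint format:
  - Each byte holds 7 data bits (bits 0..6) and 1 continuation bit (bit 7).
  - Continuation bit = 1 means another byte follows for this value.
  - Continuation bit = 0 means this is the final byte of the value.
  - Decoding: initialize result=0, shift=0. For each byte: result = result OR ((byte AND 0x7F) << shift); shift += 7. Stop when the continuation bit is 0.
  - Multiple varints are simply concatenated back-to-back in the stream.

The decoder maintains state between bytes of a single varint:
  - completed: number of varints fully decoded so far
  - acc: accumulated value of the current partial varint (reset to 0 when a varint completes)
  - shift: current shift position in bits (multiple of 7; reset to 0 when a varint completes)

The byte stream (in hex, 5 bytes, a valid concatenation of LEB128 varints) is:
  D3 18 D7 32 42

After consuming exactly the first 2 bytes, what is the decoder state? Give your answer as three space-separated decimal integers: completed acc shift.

Answer: 1 0 0

Derivation:
byte[0]=0xD3 cont=1 payload=0x53: acc |= 83<<0 -> completed=0 acc=83 shift=7
byte[1]=0x18 cont=0 payload=0x18: varint #1 complete (value=3155); reset -> completed=1 acc=0 shift=0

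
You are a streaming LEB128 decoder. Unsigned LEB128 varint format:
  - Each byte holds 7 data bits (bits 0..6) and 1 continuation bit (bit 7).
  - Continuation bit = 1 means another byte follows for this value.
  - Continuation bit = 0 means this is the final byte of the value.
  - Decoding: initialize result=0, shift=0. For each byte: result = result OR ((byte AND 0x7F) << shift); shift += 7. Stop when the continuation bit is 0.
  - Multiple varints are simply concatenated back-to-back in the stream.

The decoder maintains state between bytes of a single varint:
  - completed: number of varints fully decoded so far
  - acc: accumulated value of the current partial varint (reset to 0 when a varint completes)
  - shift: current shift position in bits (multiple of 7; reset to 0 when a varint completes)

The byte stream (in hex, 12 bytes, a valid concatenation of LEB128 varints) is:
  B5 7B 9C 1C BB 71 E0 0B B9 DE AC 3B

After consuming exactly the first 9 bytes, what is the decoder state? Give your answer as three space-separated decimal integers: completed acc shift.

byte[0]=0xB5 cont=1 payload=0x35: acc |= 53<<0 -> completed=0 acc=53 shift=7
byte[1]=0x7B cont=0 payload=0x7B: varint #1 complete (value=15797); reset -> completed=1 acc=0 shift=0
byte[2]=0x9C cont=1 payload=0x1C: acc |= 28<<0 -> completed=1 acc=28 shift=7
byte[3]=0x1C cont=0 payload=0x1C: varint #2 complete (value=3612); reset -> completed=2 acc=0 shift=0
byte[4]=0xBB cont=1 payload=0x3B: acc |= 59<<0 -> completed=2 acc=59 shift=7
byte[5]=0x71 cont=0 payload=0x71: varint #3 complete (value=14523); reset -> completed=3 acc=0 shift=0
byte[6]=0xE0 cont=1 payload=0x60: acc |= 96<<0 -> completed=3 acc=96 shift=7
byte[7]=0x0B cont=0 payload=0x0B: varint #4 complete (value=1504); reset -> completed=4 acc=0 shift=0
byte[8]=0xB9 cont=1 payload=0x39: acc |= 57<<0 -> completed=4 acc=57 shift=7

Answer: 4 57 7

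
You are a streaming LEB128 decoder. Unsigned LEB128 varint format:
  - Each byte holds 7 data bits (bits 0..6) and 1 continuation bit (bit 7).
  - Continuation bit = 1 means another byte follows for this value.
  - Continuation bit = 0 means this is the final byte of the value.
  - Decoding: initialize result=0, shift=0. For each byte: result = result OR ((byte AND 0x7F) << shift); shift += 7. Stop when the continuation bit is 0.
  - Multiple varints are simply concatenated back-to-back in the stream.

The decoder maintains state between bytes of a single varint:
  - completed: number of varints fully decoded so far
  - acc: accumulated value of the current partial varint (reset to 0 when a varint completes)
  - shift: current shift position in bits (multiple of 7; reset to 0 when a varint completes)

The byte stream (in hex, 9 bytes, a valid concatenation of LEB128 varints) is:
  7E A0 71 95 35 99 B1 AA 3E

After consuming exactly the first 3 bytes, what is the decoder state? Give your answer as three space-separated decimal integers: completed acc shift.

byte[0]=0x7E cont=0 payload=0x7E: varint #1 complete (value=126); reset -> completed=1 acc=0 shift=0
byte[1]=0xA0 cont=1 payload=0x20: acc |= 32<<0 -> completed=1 acc=32 shift=7
byte[2]=0x71 cont=0 payload=0x71: varint #2 complete (value=14496); reset -> completed=2 acc=0 shift=0

Answer: 2 0 0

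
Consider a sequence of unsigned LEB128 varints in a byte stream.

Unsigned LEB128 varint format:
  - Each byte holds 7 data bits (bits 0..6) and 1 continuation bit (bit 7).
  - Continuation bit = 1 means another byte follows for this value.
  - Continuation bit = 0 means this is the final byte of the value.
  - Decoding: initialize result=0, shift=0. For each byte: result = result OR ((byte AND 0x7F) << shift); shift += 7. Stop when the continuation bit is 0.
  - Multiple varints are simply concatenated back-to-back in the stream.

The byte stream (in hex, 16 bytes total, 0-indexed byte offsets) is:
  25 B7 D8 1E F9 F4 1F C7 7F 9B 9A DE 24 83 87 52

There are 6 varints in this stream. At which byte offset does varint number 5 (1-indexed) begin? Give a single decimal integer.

Answer: 9

Derivation:
  byte[0]=0x25 cont=0 payload=0x25=37: acc |= 37<<0 -> acc=37 shift=7 [end]
Varint 1: bytes[0:1] = 25 -> value 37 (1 byte(s))
  byte[1]=0xB7 cont=1 payload=0x37=55: acc |= 55<<0 -> acc=55 shift=7
  byte[2]=0xD8 cont=1 payload=0x58=88: acc |= 88<<7 -> acc=11319 shift=14
  byte[3]=0x1E cont=0 payload=0x1E=30: acc |= 30<<14 -> acc=502839 shift=21 [end]
Varint 2: bytes[1:4] = B7 D8 1E -> value 502839 (3 byte(s))
  byte[4]=0xF9 cont=1 payload=0x79=121: acc |= 121<<0 -> acc=121 shift=7
  byte[5]=0xF4 cont=1 payload=0x74=116: acc |= 116<<7 -> acc=14969 shift=14
  byte[6]=0x1F cont=0 payload=0x1F=31: acc |= 31<<14 -> acc=522873 shift=21 [end]
Varint 3: bytes[4:7] = F9 F4 1F -> value 522873 (3 byte(s))
  byte[7]=0xC7 cont=1 payload=0x47=71: acc |= 71<<0 -> acc=71 shift=7
  byte[8]=0x7F cont=0 payload=0x7F=127: acc |= 127<<7 -> acc=16327 shift=14 [end]
Varint 4: bytes[7:9] = C7 7F -> value 16327 (2 byte(s))
  byte[9]=0x9B cont=1 payload=0x1B=27: acc |= 27<<0 -> acc=27 shift=7
  byte[10]=0x9A cont=1 payload=0x1A=26: acc |= 26<<7 -> acc=3355 shift=14
  byte[11]=0xDE cont=1 payload=0x5E=94: acc |= 94<<14 -> acc=1543451 shift=21
  byte[12]=0x24 cont=0 payload=0x24=36: acc |= 36<<21 -> acc=77040923 shift=28 [end]
Varint 5: bytes[9:13] = 9B 9A DE 24 -> value 77040923 (4 byte(s))
  byte[13]=0x83 cont=1 payload=0x03=3: acc |= 3<<0 -> acc=3 shift=7
  byte[14]=0x87 cont=1 payload=0x07=7: acc |= 7<<7 -> acc=899 shift=14
  byte[15]=0x52 cont=0 payload=0x52=82: acc |= 82<<14 -> acc=1344387 shift=21 [end]
Varint 6: bytes[13:16] = 83 87 52 -> value 1344387 (3 byte(s))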